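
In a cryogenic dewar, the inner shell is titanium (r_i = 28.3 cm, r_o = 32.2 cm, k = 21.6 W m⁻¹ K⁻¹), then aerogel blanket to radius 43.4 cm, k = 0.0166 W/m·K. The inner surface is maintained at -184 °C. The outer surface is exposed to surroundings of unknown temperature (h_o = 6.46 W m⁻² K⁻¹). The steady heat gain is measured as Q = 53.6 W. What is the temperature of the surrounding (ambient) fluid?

T_out = 25.5 °C

Sum the resistances:
  R_titanium = (1/0.283 − 1/0.322)/(4πk) = 0.4280/(4π·21.6) = 0.001577 K/W
  R_aerogel blanket = (1/0.322 − 1/0.434)/(4πk) = 0.8014/(4π·0.0166) = 3.842 K/W
  R_conv,out = 1/(4πr²h) = 1/(4π·0.434²·6.46) = 0.06540 K/W
ΣR = 3.909 K/W
ΔT = Q·ΣR = 53.6 × 3.909 = 209.5 K
Heat flows inward, so T_out = T_in + ΔT = -184 + 209.5 = 25.5 °C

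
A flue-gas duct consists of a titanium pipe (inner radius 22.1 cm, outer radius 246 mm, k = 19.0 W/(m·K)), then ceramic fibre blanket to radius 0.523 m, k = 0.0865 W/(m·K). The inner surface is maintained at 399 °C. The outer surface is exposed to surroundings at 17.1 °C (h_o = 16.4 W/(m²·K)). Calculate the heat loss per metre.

Q' = 271 W/m

Resistance network (inner→outer):
  R'_titanium = ln(0.246/0.221)/(2πk) = 0.1072/(2π·19.0) = 8.977×10^-4 m·K/W
  R'_ceramic fibre blanket = ln(0.523/0.246)/(2πk) = 0.7542/(2π·0.0865) = 1.388 m·K/W
  R'_conv,out = 1/(2πr h) = 1/(2π·0.523·16.4) = 0.01856 m·K/W
ΣR = 8.977×10^-4 + 1.388 + 0.01856 = 1.407 m·K/W
Q' = ΔT/ΣR = (399 °C − 17.1 °C)/1.407 = 271 W/m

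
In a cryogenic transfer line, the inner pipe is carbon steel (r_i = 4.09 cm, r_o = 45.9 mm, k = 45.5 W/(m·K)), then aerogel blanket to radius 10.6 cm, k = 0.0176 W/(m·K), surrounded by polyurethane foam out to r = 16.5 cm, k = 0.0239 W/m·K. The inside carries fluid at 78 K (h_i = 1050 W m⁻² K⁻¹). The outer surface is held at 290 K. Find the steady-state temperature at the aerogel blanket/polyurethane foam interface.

Series thermal resistances, inner to outer:
  R'_conv,in = 1/(2πr h) = 1/(2π·0.0409·1050) = 0.003706 m·K/W
  R'_carbon steel = ln(0.0459/0.0409)/(2πk) = 0.1153/(2π·45.5) = 4.034×10^-4 m·K/W
  R'_aerogel blanket = ln(0.106/0.0459)/(2πk) = 0.8370/(2π·0.0176) = 7.569 m·K/W
  R'_polyurethane foam = ln(0.165/0.106)/(2πk) = 0.4425/(2π·0.0239) = 2.947 m·K/W
ΣR = 0.003706 + 4.034×10^-4 + 7.569 + 2.947 = 10.52 m·K/W
Q' = ΔT/ΣR = (78 K − 290 K)/10.52 = -20.15 W/m
From the inner boundary to the aerogel blanket/polyurethane foam interface, ΣR_partial = 7.573 m·K/W.
T_interface = T_in − Q'·ΣR_partial = 78 K − (-20.15)(7.573) = 230.6 K

T = 230.6 K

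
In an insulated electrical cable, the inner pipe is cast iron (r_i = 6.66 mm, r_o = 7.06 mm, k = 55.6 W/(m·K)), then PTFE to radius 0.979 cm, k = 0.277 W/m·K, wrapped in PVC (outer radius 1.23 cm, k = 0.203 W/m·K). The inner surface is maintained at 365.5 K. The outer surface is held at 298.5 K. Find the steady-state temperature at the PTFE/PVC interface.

T = 331.2 K

Treat each layer as a resistance in series:
  R'_cast iron = ln(0.00706/0.00666)/(2πk) = 0.05833/(2π·55.6) = 1.670×10^-4 m·K/W
  R'_PTFE = ln(0.00979/0.00706)/(2πk) = 0.3269/(2π·0.277) = 0.1878 m·K/W
  R'_PVC = ln(0.0123/0.00979)/(2πk) = 0.2282/(2π·0.203) = 0.1789 m·K/W
ΣR = 1.670×10^-4 + 0.1878 + 0.1789 = 0.3669 m·K/W
Q' = ΔT/ΣR = (365.5 K − 298.5 K)/0.3669 = 182.6 W/m
From the inner boundary to the PTFE/PVC interface, ΣR_partial = 0.1880 m·K/W.
T_interface = T_in − Q'·ΣR_partial = 365.5 K − (182.6)(0.1880) = 331.2 K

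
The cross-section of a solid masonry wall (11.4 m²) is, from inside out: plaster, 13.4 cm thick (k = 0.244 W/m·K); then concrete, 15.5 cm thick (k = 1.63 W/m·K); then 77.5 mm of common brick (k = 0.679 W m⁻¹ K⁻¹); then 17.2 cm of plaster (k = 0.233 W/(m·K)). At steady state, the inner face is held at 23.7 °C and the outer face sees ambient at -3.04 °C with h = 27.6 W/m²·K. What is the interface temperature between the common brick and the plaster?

Treat each layer as a resistance in series:
  R_plaster = L/(kA) = 0.134/(0.244·11.4) = 0.04817 K/W
  R_concrete = L/(kA) = 0.155/(1.63·11.4) = 0.008341 K/W
  R_common brick = L/(kA) = 0.0775/(0.679·11.4) = 0.01001 K/W
  R_plaster = L/(kA) = 0.172/(0.233·11.4) = 0.06475 K/W
  R_conv,out = 1/(hA) = 1/(27.6·11.4) = 0.003178 K/W
ΣR = 0.04817 + 0.008341 + 0.01001 + 0.06475 + 0.003178 = 0.1344 K/W
Q = ΔT/ΣR = (23.7 °C − -3.04 °C)/0.1344 = 199.0 W
From the inner boundary to the common brick/plaster interface, ΣR_partial = 0.06652 K/W.
T_interface = T_in − Q·ΣR_partial = 23.7 °C − (199.0)(0.06652) = 10.5 °C

T = 10.5 °C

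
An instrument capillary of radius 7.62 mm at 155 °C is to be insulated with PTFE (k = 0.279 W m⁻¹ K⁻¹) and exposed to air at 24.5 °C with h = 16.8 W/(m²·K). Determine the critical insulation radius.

For a cylinder, r_cr = k_ins/h = 0.279/16.8 = 0.0166 m = 1.66 cm

r_cr = 1.66 cm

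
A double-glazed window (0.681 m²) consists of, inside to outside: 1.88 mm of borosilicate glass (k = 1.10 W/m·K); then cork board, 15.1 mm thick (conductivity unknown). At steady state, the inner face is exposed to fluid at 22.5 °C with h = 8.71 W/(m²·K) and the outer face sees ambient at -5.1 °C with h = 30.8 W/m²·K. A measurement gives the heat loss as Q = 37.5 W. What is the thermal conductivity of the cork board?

k = 0.0429 W/m·K

ΣR = ΔT/Q = |22.5 − -5.1|/37.5 = 0.7360 K/W
Known resistances:
  R_conv,in = 1/(hA) = 1/(8.71·0.681) = 0.1686 K/W
  R_borosilicate glass = L/(kA) = 0.00188/(1.10·0.681) = 0.002510 K/W
  R_conv,out = 1/(hA) = 1/(30.8·0.681) = 0.04768 K/W
R_cork board = ΣR − ΣR_known = 0.7360 − 0.2188 = 0.5172 K/W
L/(kA) = 0.5172 ⇒ k = 0.0151/(0.5172·0.681) = 0.0429 W/m·K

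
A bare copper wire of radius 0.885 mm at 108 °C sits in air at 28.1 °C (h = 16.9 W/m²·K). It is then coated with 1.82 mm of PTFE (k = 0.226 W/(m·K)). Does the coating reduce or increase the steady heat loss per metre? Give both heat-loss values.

Critical radius for a cylinder: r_cr = k/h = 0.0134 m = 1.34 cm.
Outer radius after coating: r₂ = 8.85×10^-4 + 0.00182 = 0.002705 m.
Since r₁ < r_cr and r₂ ≤ r_cr, the coating moves toward the maximum at r_cr — heat loss rises.
Bare: R = 1/(2πr₁h) = 10.64 m·K/W; Q = 79.9/10.64 = 7.51 W/m.
Coated: R = R_cond + R_conv = 4.268 m·K/W; Q = 79.9/4.268 = 18.7 W/m.

increases: 7.51 → 18.7 W/m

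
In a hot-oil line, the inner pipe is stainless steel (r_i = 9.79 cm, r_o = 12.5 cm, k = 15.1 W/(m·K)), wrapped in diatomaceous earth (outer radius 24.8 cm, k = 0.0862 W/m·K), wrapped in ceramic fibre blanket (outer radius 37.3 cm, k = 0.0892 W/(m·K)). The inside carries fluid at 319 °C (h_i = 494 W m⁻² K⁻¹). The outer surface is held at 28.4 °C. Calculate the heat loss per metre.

Resistance network (inner→outer):
  R'_conv,in = 1/(2πr h) = 1/(2π·0.0979·494) = 0.003291 m·K/W
  R'_stainless steel = ln(0.125/0.0979)/(2πk) = 0.2444/(2π·15.1) = 0.002576 m·K/W
  R'_diatomaceous earth = ln(0.248/0.125)/(2πk) = 0.6851/(2π·0.0862) = 1.265 m·K/W
  R'_ceramic fibre blanket = ln(0.373/0.248)/(2πk) = 0.4081/(2π·0.0892) = 0.7282 m·K/W
ΣR = 0.003291 + 0.002576 + 1.265 + 0.7282 = 1.999 m·K/W
Q' = ΔT/ΣR = (319 °C − 28.4 °C)/1.999 = 145 W/m

Q' = 145 W/m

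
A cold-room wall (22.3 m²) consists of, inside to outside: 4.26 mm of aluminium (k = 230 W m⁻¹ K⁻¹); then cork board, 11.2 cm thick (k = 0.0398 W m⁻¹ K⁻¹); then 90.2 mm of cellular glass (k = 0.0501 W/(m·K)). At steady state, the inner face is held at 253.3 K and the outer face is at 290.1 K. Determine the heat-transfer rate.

Series thermal resistances, inner to outer:
  R_aluminium = L/(kA) = 0.00426/(230·22.3) = 8.306×10^-7 K/W
  R_cork board = L/(kA) = 0.112/(0.0398·22.3) = 0.1262 K/W
  R_cellular glass = L/(kA) = 0.0902/(0.0501·22.3) = 0.08074 K/W
ΣR = 8.306×10^-7 + 0.1262 + 0.08074 = 0.2069 K/W
Q = ΔT/ΣR = (253.3 K − 290.1 K)/0.2069 = -178 W
(Negative Q ⇒ heat flows inward; heat gain = 178 W.)

Q = 178 W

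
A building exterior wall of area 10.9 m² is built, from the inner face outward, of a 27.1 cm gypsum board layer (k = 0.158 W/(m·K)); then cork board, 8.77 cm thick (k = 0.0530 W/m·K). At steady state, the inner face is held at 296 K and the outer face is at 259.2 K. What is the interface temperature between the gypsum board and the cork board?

T = 277.27 K

Treat each layer as a resistance in series:
  R_gypsum board = L/(kA) = 0.271/(0.158·10.9) = 0.1574 K/W
  R_cork board = L/(kA) = 0.0877/(0.0530·10.9) = 0.1518 K/W
ΣR = 0.1574 + 0.1518 = 0.3092 K/W
Q = ΔT/ΣR = (296 K − 259.2 K)/0.3092 = 119.0 W
From the inner boundary to the gypsum board/cork board interface, ΣR_partial = 0.1574 K/W.
T_interface = T_in − Q·ΣR_partial = 296 K − (119.0)(0.1574) = 277.27 K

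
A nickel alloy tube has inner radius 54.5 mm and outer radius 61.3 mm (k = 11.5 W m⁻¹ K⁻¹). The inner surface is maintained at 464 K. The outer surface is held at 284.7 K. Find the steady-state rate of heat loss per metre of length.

Q' = 2πk·ΔT/ln(r₂/r₁) = 2π × 11.5 × 179.3 / ln(0.0613/0.0545) = 1.10×10^5 W/m

Q' = 1.10×10^5 W/m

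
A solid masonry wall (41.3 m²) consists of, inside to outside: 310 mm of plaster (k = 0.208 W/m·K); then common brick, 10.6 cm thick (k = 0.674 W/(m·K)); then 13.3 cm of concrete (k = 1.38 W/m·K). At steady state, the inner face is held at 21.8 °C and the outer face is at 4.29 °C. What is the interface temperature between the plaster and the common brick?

T = 6.84 °C

Resistance network (inner→outer):
  R_plaster = L/(kA) = 0.310/(0.208·41.3) = 0.03609 K/W
  R_common brick = L/(kA) = 0.106/(0.674·41.3) = 0.003808 K/W
  R_concrete = L/(kA) = 0.133/(1.38·41.3) = 0.002334 K/W
ΣR = 0.03609 + 0.003808 + 0.002334 = 0.04223 K/W
Q = ΔT/ΣR = (21.8 °C − 4.29 °C)/0.04223 = 414.6 W
From the inner boundary to the plaster/common brick interface, ΣR_partial = 0.03609 K/W.
T_interface = T_in − Q·ΣR_partial = 21.8 °C − (414.6)(0.03609) = 6.84 °C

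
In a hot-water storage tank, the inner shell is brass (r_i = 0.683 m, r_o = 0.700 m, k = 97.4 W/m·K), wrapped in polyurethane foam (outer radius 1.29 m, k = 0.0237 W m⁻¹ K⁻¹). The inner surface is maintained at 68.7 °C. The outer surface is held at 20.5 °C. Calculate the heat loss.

Resistance network (inner→outer):
  R_brass = (1/0.683 − 1/0.700)/(4πk) = 0.03556/(4π·97.4) = 2.905×10^-5 K/W
  R_polyurethane foam = (1/0.700 − 1/1.29)/(4πk) = 0.6534/(4π·0.0237) = 2.194 K/W
ΣR = 2.905×10^-5 + 2.194 = 2.194 K/W
Q = ΔT/ΣR = (68.7 °C − 20.5 °C)/2.194 = 22.0 W

Q = 22.0 W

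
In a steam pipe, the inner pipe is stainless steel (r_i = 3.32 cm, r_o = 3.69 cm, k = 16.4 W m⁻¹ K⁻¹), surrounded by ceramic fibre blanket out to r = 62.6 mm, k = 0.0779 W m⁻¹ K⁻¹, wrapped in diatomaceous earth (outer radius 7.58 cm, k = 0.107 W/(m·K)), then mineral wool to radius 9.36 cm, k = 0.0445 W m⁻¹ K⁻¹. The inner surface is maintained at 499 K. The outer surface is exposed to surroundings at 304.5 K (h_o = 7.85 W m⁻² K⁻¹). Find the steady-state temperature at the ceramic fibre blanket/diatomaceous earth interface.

Resistance network (inner→outer):
  R'_stainless steel = ln(0.0369/0.0332)/(2πk) = 0.1057/(2π·16.4) = 0.001025 m·K/W
  R'_ceramic fibre blanket = ln(0.0626/0.0369)/(2πk) = 0.5286/(2π·0.0779) = 1.080 m·K/W
  R'_diatomaceous earth = ln(0.0758/0.0626)/(2πk) = 0.1913/(2π·0.107) = 0.2846 m·K/W
  R'_mineral wool = ln(0.0936/0.0758)/(2πk) = 0.2109/(2π·0.0445) = 0.7544 m·K/W
  R'_conv,out = 1/(2πr h) = 1/(2π·0.0936·7.85) = 0.2166 m·K/W
ΣR = 0.001025 + 1.080 + 0.2846 + 0.7544 + 0.2166 = 2.337 m·K/W
Q' = ΔT/ΣR = (499 K − 304.5 K)/2.337 = 83.23 W/m
From the inner boundary to the ceramic fibre blanket/diatomaceous earth interface, ΣR_partial = 1.081 m·K/W.
T_interface = T_in − Q'·ΣR_partial = 499 K − (83.23)(1.081) = 409 K

T = 409 K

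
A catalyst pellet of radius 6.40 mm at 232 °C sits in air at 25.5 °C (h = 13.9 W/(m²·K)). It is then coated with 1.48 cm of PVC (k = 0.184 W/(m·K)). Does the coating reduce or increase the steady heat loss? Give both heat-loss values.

increases: 1.48 → 3.45 W

Critical radius for a sphere: r_cr = 2k/h = 0.0265 m = 2.65 cm.
Outer radius after coating: r₂ = 0.00640 + 0.0148 = 0.02120 m.
Since r₁ < r_cr and r₂ ≤ r_cr, the coating moves toward the maximum at r_cr — heat loss rises.
Bare: R = 1/(4πr₁²h) = 139.8 K/W; Q = 206.5/139.8 = 1.48 W.
Coated: R = R_cond + R_conv = 59.91 K/W; Q = 206.5/59.91 = 3.45 W.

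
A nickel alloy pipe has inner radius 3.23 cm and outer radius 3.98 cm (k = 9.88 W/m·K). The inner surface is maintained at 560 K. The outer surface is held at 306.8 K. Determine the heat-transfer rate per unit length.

Q' = 2πk·ΔT/ln(r₂/r₁) = 2π × 9.88 × 253.2 / ln(0.0398/0.0323) = 75300 W/m

Q' = 75300 W/m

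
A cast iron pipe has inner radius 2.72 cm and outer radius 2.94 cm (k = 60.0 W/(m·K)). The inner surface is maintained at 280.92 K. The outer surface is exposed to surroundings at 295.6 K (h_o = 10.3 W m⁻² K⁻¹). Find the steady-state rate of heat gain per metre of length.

Q' = 27.9 W/m

Series thermal resistances, inner to outer:
  R'_cast iron = ln(0.0294/0.0272)/(2πk) = 0.07778/(2π·60.0) = 2.063×10^-4 m·K/W
  R'_conv,out = 1/(2πr h) = 1/(2π·0.0294·10.3) = 0.5256 m·K/W
ΣR = 2.063×10^-4 + 0.5256 = 0.5258 m·K/W
Q' = ΔT/ΣR = (280.92 K − 295.6 K)/0.5258 = -27.9 W/m
(Negative Q' ⇒ heat flows inward; heat gain = 27.9 W/m.)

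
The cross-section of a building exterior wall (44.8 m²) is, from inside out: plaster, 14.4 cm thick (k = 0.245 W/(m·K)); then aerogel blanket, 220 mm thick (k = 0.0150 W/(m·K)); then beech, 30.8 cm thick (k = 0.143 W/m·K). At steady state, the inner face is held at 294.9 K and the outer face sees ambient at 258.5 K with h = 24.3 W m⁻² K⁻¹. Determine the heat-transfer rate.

Treat each layer as a resistance in series:
  R_plaster = L/(kA) = 0.144/(0.245·44.8) = 0.01312 K/W
  R_aerogel blanket = L/(kA) = 0.220/(0.0150·44.8) = 0.3274 K/W
  R_beech = L/(kA) = 0.308/(0.143·44.8) = 0.04808 K/W
  R_conv,out = 1/(hA) = 1/(24.3·44.8) = 9.186×10^-4 K/W
ΣR = 0.01312 + 0.3274 + 0.04808 + 9.186×10^-4 = 0.3895 K/W
Q = ΔT/ΣR = (294.9 K − 258.5 K)/0.3895 = 93.5 W

Q = 93.5 W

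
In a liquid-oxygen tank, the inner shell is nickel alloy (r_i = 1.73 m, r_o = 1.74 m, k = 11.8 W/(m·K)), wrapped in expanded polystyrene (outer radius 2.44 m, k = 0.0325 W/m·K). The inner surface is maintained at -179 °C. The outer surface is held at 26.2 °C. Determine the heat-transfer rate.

Treat each layer as a resistance in series:
  R_nickel alloy = (1/1.73 − 1/1.74)/(4πk) = 0.003322/(4π·11.8) = 2.240×10^-5 K/W
  R_expanded polystyrene = (1/1.74 − 1/2.44)/(4πk) = 0.1649/(4π·0.0325) = 0.4037 K/W
ΣR = 2.240×10^-5 + 0.4037 = 0.4037 K/W
Q = ΔT/ΣR = (-179 °C − 26.2 °C)/0.4037 = -508 W
(Negative Q ⇒ heat flows inward; heat gain = 508 W.)

Q = 508 W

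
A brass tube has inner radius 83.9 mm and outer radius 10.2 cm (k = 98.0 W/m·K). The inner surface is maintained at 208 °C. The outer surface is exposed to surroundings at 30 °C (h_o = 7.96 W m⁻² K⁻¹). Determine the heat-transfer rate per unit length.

Series thermal resistances, inner to outer:
  R'_brass = ln(0.102/0.0839)/(2πk) = 0.1953/(2π·98.0) = 3.172×10^-4 m·K/W
  R'_conv,out = 1/(2πr h) = 1/(2π·0.102·7.96) = 0.1960 m·K/W
ΣR = 3.172×10^-4 + 0.1960 = 0.1963 m·K/W
Q' = ΔT/ΣR = (208 °C − 30 °C)/0.1963 = 907 W/m

Q' = 907 W/m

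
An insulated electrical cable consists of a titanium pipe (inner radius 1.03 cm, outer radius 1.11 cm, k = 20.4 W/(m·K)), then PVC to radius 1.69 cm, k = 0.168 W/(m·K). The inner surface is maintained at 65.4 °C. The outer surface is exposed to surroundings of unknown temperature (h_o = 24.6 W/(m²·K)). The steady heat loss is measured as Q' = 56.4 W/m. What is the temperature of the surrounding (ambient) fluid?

T_out = 21.3 °C

Series resistances:
  R'_titanium = ln(0.0111/0.0103)/(2πk) = 0.07480/(2π·20.4) = 5.836×10^-4 m·K/W
  R'_PVC = ln(0.0169/0.0111)/(2πk) = 0.4204/(2π·0.168) = 0.3982 m·K/W
  R'_conv,out = 1/(2πr h) = 1/(2π·0.0169·24.6) = 0.3828 m·K/W
ΣR = 0.7816 m·K/W
ΔT = Q'·ΣR = 56.4 × 0.7816 = 44.08 K
Heat flows outward, so T_out = T_in − ΔT = 65.4 − 44.08 = 21.3 °C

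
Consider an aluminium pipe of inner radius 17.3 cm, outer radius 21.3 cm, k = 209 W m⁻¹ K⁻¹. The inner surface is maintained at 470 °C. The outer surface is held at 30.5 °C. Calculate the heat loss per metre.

Q' = 2πk·ΔT/ln(r₂/r₁) = 2π × 209 × 439.5 / ln(0.213/0.173) = 2.77×10^6 W/m

Q' = 2770 kW/m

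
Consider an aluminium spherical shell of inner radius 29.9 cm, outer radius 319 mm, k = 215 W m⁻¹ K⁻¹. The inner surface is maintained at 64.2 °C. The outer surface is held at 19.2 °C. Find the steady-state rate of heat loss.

Q = 4πk·ΔT/(1/r₁ − 1/r₂) = 4π × 215 × 45 / (1/0.299 − 1/0.319) = 5.80×10^5 W

Q = 580 kW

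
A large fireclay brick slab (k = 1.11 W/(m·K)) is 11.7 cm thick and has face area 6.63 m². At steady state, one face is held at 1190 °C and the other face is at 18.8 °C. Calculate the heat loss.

Q = kA·ΔT/L = 1.11 × 6.63 × |1190 °C − 18.8 °C| / 0.117 = 73700 W

Q = 73.7 kW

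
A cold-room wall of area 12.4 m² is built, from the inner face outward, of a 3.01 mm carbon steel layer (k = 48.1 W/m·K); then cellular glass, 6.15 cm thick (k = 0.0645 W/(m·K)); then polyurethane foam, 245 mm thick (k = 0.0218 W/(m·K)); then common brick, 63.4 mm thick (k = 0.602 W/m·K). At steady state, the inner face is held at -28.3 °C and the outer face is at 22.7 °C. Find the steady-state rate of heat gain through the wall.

Q = 51.4 W

Treat each layer as a resistance in series:
  R_carbon steel = L/(kA) = 0.00301/(48.1·12.4) = 5.047×10^-6 K/W
  R_cellular glass = L/(kA) = 0.0615/(0.0645·12.4) = 0.07689 K/W
  R_polyurethane foam = L/(kA) = 0.245/(0.0218·12.4) = 0.9063 K/W
  R_common brick = L/(kA) = 0.0634/(0.602·12.4) = 0.008493 K/W
ΣR = 5.047×10^-6 + 0.07689 + 0.9063 + 0.008493 = 0.9917 K/W
Q = ΔT/ΣR = (-28.3 °C − 22.7 °C)/0.9917 = -51.4 W
(Negative Q ⇒ heat flows inward; heat gain = 51.4 W.)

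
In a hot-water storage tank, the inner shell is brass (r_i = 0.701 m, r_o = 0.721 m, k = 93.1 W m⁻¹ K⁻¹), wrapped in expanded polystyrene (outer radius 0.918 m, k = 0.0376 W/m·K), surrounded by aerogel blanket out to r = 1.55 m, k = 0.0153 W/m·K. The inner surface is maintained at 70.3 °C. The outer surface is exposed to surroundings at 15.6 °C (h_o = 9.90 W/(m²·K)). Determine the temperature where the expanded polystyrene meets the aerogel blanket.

Series thermal resistances, inner to outer:
  R_brass = (1/0.701 − 1/0.721)/(4πk) = 0.03957/(4π·93.1) = 3.382×10^-5 K/W
  R_expanded polystyrene = (1/0.721 − 1/0.918)/(4πk) = 0.2976/(4π·0.0376) = 0.6299 K/W
  R_aerogel blanket = (1/0.918 − 1/1.55)/(4πk) = 0.4442/(4π·0.0153) = 2.310 K/W
  R_conv,out = 1/(4πr²h) = 1/(4π·1.55²·9.90) = 0.003346 K/W
ΣR = 3.382×10^-5 + 0.6299 + 2.310 + 0.003346 = 2.943 K/W
Q = ΔT/ΣR = (70.3 °C − 15.6 °C)/2.943 = 18.59 W
From the inner boundary to the expanded polystyrene/aerogel blanket interface, ΣR_partial = 0.6299 K/W.
T_interface = T_in − Q·ΣR_partial = 70.3 °C − (18.59)(0.6299) = 58.6 °C

T = 58.6 °C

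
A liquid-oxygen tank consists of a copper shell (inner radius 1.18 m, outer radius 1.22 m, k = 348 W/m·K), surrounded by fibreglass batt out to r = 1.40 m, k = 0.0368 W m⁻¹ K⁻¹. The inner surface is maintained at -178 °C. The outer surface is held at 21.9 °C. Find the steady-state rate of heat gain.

Q = 877 W

Treat each layer as a resistance in series:
  R_copper = (1/1.18 − 1/1.22)/(4πk) = 0.02779/(4π·348) = 6.354×10^-6 K/W
  R_fibreglass batt = (1/1.22 − 1/1.40)/(4πk) = 0.1054/(4π·0.0368) = 0.2279 K/W
ΣR = 6.354×10^-6 + 0.2279 = 0.2279 K/W
Q = ΔT/ΣR = (-178 °C − 21.9 °C)/0.2279 = -877 W
(Negative Q ⇒ heat flows inward; heat gain = 877 W.)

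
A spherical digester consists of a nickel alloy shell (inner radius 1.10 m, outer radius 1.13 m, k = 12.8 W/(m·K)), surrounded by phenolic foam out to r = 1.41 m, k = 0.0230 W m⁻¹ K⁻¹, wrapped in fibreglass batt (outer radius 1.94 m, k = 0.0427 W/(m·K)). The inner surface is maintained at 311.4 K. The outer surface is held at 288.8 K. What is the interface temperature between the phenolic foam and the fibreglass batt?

T = 297.2 K

Treat each layer as a resistance in series:
  R_nickel alloy = (1/1.10 − 1/1.13)/(4πk) = 0.02414/(4π·12.8) = 1.500×10^-4 K/W
  R_phenolic foam = (1/1.13 − 1/1.41)/(4πk) = 0.1757/(4π·0.0230) = 0.6080 K/W
  R_fibreglass batt = (1/1.41 − 1/1.94)/(4πk) = 0.1938/(4π·0.0427) = 0.3611 K/W
ΣR = 1.500×10^-4 + 0.6080 + 0.3611 = 0.9692 K/W
Q = ΔT/ΣR = (311.4 K − 288.8 K)/0.9692 = 23.32 W
From the inner boundary to the phenolic foam/fibreglass batt interface, ΣR_partial = 0.6081 K/W.
T_interface = T_in − Q·ΣR_partial = 311.4 K − (23.32)(0.6081) = 297.2 K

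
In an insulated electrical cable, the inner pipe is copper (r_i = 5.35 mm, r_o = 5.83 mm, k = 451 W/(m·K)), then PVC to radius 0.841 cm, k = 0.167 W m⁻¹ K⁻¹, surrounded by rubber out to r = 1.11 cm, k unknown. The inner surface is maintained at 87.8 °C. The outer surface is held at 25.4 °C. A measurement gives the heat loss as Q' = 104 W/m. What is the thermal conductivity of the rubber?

k = 0.176 W/m·K

ΣR = ΔT/Q' = |87.8 − 25.4|/104 = 0.6000 m·K/W
Known resistances:
  R'_copper = ln(0.00583/0.00535)/(2πk) = 0.08592/(2π·451) = 3.032×10^-5 m·K/W
  R'_PVC = ln(0.00841/0.00583)/(2πk) = 0.3664/(2π·0.167) = 0.3492 m·K/W
R_rubber = ΣR − ΣR_known = 0.6000 − 0.3492 = 0.2508 m·K/W
ln(r₂/r₁)/(2πk) = 0.2508 ⇒ k = 0.2775/(2π·0.2508) = 0.176 W/m·K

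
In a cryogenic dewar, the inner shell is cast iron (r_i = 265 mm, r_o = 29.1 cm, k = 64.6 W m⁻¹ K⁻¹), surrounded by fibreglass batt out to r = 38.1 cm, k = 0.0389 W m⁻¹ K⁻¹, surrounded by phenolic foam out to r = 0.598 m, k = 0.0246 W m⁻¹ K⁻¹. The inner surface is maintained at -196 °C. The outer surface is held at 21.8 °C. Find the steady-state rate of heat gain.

Q = 45.9 W

Series thermal resistances, inner to outer:
  R_cast iron = (1/0.265 − 1/0.291)/(4πk) = 0.3372/(4π·64.6) = 4.153×10^-4 K/W
  R_fibreglass batt = (1/0.291 − 1/0.381)/(4πk) = 0.8118/(4π·0.0389) = 1.661 K/W
  R_phenolic foam = (1/0.381 − 1/0.598)/(4πk) = 0.9524/(4π·0.0246) = 3.081 K/W
ΣR = 4.153×10^-4 + 1.661 + 3.081 = 4.742 K/W
Q = ΔT/ΣR = (-196 °C − 21.8 °C)/4.742 = -45.9 W
(Negative Q ⇒ heat flows inward; heat gain = 45.9 W.)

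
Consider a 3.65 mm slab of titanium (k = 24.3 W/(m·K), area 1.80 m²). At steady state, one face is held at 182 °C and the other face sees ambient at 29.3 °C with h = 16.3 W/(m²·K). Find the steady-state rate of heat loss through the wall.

Series thermal resistances, inner to outer:
  R_titanium = L/(kA) = 0.00365/(24.3·1.80) = 8.345×10^-5 K/W
  R_conv,out = 1/(hA) = 1/(16.3·1.80) = 0.03408 K/W
ΣR = 8.345×10^-5 + 0.03408 = 0.03416 K/W
Q = ΔT/ΣR = (182 °C − 29.3 °C)/0.03416 = 4470 W

Q = 4.47 kW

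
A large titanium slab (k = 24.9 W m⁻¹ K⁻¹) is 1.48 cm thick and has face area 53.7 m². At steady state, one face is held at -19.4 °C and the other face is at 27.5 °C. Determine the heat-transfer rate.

Q = 4240 kW

Q = kA·ΔT/L = 24.9 × 53.7 × |-19.4 °C − 27.5 °C| / 0.0148 = 4.24×10^6 W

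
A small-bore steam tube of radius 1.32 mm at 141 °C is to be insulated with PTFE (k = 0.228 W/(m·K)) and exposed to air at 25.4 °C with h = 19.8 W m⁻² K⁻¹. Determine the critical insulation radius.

r_cr = 1.15 cm

For a cylinder, r_cr = k_ins/h = 0.228/19.8 = 0.0115 m = 1.15 cm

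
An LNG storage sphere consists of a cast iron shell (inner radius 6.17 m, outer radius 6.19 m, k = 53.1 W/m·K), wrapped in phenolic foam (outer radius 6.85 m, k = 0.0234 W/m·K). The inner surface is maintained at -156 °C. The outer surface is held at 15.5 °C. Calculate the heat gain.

Q = 3.24 kW

Treat each layer as a resistance in series:
  R_cast iron = (1/6.17 − 1/6.19)/(4πk) = 5.237×10^-4/(4π·53.1) = 7.848×10^-7 K/W
  R_phenolic foam = (1/6.19 − 1/6.85)/(4πk) = 0.01557/(4π·0.0234) = 0.05293 K/W
ΣR = 7.848×10^-7 + 0.05293 = 0.05293 K/W
Q = ΔT/ΣR = (-156 °C − 15.5 °C)/0.05293 = -3240 W
(Negative Q ⇒ heat flows inward; heat gain = 3240 W.)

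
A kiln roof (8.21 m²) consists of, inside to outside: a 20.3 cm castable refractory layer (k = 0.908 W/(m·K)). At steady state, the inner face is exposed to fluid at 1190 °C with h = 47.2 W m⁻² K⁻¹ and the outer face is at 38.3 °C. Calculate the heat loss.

Q = 38600 W

Resistance network (inner→outer):
  R_conv,in = 1/(hA) = 1/(47.2·8.21) = 0.002581 K/W
  R_castable refractory = L/(kA) = 0.203/(0.908·8.21) = 0.02723 K/W
ΣR = 0.002581 + 0.02723 = 0.02981 K/W
Q = ΔT/ΣR = (1190 °C − 38.3 °C)/0.02981 = 38600 W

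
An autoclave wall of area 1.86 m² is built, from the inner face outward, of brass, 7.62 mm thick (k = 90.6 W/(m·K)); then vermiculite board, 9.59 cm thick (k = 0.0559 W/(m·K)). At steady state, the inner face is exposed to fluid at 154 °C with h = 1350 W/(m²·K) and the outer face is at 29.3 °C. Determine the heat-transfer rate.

Series thermal resistances, inner to outer:
  R_conv,in = 1/(hA) = 1/(1350·1.86) = 3.982×10^-4 K/W
  R_brass = L/(kA) = 0.00762/(90.6·1.86) = 4.522×10^-5 K/W
  R_vermiculite board = L/(kA) = 0.0959/(0.0559·1.86) = 0.9223 K/W
ΣR = 3.982×10^-4 + 4.522×10^-5 + 0.9223 = 0.9227 K/W
Q = ΔT/ΣR = (154 °C − 29.3 °C)/0.9227 = 135 W

Q = 135 W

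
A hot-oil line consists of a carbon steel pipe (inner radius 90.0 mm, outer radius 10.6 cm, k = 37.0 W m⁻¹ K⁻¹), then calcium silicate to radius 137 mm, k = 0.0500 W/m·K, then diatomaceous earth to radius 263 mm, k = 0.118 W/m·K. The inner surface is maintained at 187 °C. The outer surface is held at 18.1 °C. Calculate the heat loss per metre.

Resistance network (inner→outer):
  R'_carbon steel = ln(0.106/0.0900)/(2πk) = 0.1636/(2π·37.0) = 7.038×10^-4 m·K/W
  R'_calcium silicate = ln(0.137/0.106)/(2πk) = 0.2565/(2π·0.0500) = 0.8166 m·K/W
  R'_diatomaceous earth = ln(0.263/0.137)/(2πk) = 0.6522/(2π·0.118) = 0.8796 m·K/W
ΣR = 7.038×10^-4 + 0.8166 + 0.8796 = 1.697 m·K/W
Q' = ΔT/ΣR = (187 °C − 18.1 °C)/1.697 = 99.5 W/m

Q' = 99.5 W/m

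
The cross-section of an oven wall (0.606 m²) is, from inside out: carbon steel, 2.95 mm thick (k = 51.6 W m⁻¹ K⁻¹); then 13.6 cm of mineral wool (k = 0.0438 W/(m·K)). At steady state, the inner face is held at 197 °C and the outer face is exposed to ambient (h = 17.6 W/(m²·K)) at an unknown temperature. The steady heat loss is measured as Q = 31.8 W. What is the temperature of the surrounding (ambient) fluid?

Sum the resistances:
  R_carbon steel = L/(kA) = 0.00295/(51.6·0.606) = 9.434×10^-5 K/W
  R_mineral wool = L/(kA) = 0.136/(0.0438·0.606) = 5.124 K/W
  R_conv,out = 1/(hA) = 1/(17.6·0.606) = 0.09376 K/W
ΣR = 5.218 K/W
ΔT = Q·ΣR = 31.8 × 5.218 = 165.9 K
Heat flows outward, so T_out = T_in − ΔT = 197 − 165.9 = 31.1 °C

T_out = 31.1 °C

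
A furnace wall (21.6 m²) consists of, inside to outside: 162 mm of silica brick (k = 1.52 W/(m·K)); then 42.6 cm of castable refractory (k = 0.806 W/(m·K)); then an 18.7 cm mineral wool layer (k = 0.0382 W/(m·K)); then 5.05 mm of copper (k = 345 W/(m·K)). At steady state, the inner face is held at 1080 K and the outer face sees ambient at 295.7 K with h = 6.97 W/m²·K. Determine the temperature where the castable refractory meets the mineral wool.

T = 992 K

Treat each layer as a resistance in series:
  R_silica brick = L/(kA) = 0.162/(1.52·21.6) = 0.004934 K/W
  R_castable refractory = L/(kA) = 0.426/(0.806·21.6) = 0.02447 K/W
  R_mineral wool = L/(kA) = 0.187/(0.0382·21.6) = 0.2266 K/W
  R_copper = L/(kA) = 0.00505/(345·21.6) = 6.777×10^-7 K/W
  R_conv,out = 1/(hA) = 1/(6.97·21.6) = 0.006642 K/W
ΣR = 0.004934 + 0.02447 + 0.2266 + 6.777×10^-7 + 0.006642 = 0.2626 K/W
Q = ΔT/ΣR = (1080 K − 295.7 K)/0.2626 = 2987 W
From the inner boundary to the castable refractory/mineral wool interface, ΣR_partial = 0.02940 K/W.
T_interface = T_in − Q·ΣR_partial = 1080 K − (2987)(0.02940) = 992 K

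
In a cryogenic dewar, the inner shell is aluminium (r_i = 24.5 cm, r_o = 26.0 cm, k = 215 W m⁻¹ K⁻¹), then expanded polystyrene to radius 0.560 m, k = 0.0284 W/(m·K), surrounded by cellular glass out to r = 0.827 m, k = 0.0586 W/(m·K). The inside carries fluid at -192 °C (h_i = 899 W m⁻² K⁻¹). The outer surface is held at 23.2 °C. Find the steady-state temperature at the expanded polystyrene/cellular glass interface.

T = -2.5 °C

Series thermal resistances, inner to outer:
  R_conv,in = 1/(4πr²h) = 1/(4π·0.245²·899) = 0.001475 K/W
  R_aluminium = (1/0.245 − 1/0.260)/(4πk) = 0.2355/(4π·215) = 8.716×10^-5 K/W
  R_expanded polystyrene = (1/0.260 − 1/0.560)/(4πk) = 2.060/(4π·0.0284) = 5.773 K/W
  R_cellular glass = (1/0.560 − 1/0.827)/(4πk) = 0.5765/(4π·0.0586) = 0.7829 K/W
ΣR = 0.001475 + 8.716×10^-5 + 5.773 + 0.7829 = 6.557 K/W
Q = ΔT/ΣR = (-192 °C − 23.2 °C)/6.557 = -32.82 W
From the inner boundary to the expanded polystyrene/cellular glass interface, ΣR_partial = 5.775 K/W.
T_interface = T_in − Q·ΣR_partial = -192 °C − (-32.82)(5.775) = -2.5 °C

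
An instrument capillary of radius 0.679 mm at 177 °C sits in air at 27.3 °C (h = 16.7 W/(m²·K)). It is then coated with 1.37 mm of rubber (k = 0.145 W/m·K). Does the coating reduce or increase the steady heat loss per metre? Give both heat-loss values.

increases: 10.7 → 25.5 W/m

Critical radius for a cylinder: r_cr = k/h = 0.00868 m = 0.868 cm.
Outer radius after coating: r₂ = 6.79×10^-4 + 0.00137 = 0.002049 m.
Since r₁ < r_cr and r₂ ≤ r_cr, the coating moves toward the maximum at r_cr — heat loss rises.
Bare: R = 1/(2πr₁h) = 14.04 m·K/W; Q = 149.7/14.04 = 10.7 W/m.
Coated: R = R_cond + R_conv = 5.863 m·K/W; Q = 149.7/5.863 = 25.5 W/m.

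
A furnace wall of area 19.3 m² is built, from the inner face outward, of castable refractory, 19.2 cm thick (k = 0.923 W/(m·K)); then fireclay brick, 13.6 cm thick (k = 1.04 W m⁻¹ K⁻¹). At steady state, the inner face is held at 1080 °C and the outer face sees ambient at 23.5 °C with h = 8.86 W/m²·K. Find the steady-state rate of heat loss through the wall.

Resistance network (inner→outer):
  R_castable refractory = L/(kA) = 0.192/(0.923·19.3) = 0.01078 K/W
  R_fireclay brick = L/(kA) = 0.136/(1.04·19.3) = 0.006776 K/W
  R_conv,out = 1/(hA) = 1/(8.86·19.3) = 0.005848 K/W
ΣR = 0.01078 + 0.006776 + 0.005848 = 0.02340 K/W
Q = ΔT/ΣR = (1080 °C − 23.5 °C)/0.02340 = 45100 W

Q = 45.1 kW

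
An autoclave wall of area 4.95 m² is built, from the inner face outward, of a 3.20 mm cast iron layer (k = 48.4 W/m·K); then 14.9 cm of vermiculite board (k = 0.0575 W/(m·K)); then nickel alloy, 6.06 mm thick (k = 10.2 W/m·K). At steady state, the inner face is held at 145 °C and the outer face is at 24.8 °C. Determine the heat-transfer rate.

Series thermal resistances, inner to outer:
  R_cast iron = L/(kA) = 0.00320/(48.4·4.95) = 1.336×10^-5 K/W
  R_vermiculite board = L/(kA) = 0.149/(0.0575·4.95) = 0.5235 K/W
  R_nickel alloy = L/(kA) = 0.00606/(10.2·4.95) = 1.200×10^-4 K/W
ΣR = 1.336×10^-5 + 0.5235 + 1.200×10^-4 = 0.5236 K/W
Q = ΔT/ΣR = (145 °C − 24.8 °C)/0.5236 = 230 W

Q = 230 W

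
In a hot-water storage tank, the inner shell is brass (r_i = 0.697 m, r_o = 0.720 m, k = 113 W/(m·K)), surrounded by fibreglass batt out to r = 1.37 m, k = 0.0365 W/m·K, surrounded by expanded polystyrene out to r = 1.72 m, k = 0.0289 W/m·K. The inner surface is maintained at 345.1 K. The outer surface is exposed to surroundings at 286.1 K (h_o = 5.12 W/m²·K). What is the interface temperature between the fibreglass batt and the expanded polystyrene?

T = 299.3 K

Resistance network (inner→outer):
  R_brass = (1/0.697 − 1/0.720)/(4πk) = 0.04583/(4π·113) = 3.228×10^-5 K/W
  R_fibreglass batt = (1/0.720 − 1/1.37)/(4πk) = 0.6590/(4π·0.0365) = 1.437 K/W
  R_expanded polystyrene = (1/1.37 − 1/1.72)/(4πk) = 0.1485/(4π·0.0289) = 0.4090 K/W
  R_conv,out = 1/(4πr²h) = 1/(4π·1.72²·5.12) = 0.005254 K/W
ΣR = 3.228×10^-5 + 1.437 + 0.4090 + 0.005254 = 1.851 K/W
Q = ΔT/ΣR = (345.1 K − 286.1 K)/1.851 = 31.87 W
From the inner boundary to the fibreglass batt/expanded polystyrene interface, ΣR_partial = 1.437 K/W.
T_interface = T_in − Q·ΣR_partial = 345.1 K − (31.87)(1.437) = 299.3 K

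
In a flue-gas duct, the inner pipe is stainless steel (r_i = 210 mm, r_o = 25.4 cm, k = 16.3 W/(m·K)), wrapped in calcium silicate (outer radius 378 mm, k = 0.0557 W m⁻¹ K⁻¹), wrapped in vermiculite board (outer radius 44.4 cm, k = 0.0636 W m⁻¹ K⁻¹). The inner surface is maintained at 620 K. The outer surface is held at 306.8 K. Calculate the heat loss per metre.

Q' = 203 W/m

Resistance network (inner→outer):
  R'_stainless steel = ln(0.254/0.210)/(2πk) = 0.1902/(2π·16.3) = 0.001857 m·K/W
  R'_calcium silicate = ln(0.378/0.254)/(2πk) = 0.3976/(2π·0.0557) = 1.136 m·K/W
  R'_vermiculite board = ln(0.444/0.378)/(2πk) = 0.1609/(2π·0.0636) = 0.4027 m·K/W
ΣR = 0.001857 + 1.136 + 0.4027 = 1.541 m·K/W
Q' = ΔT/ΣR = (620 K − 306.8 K)/1.541 = 203 W/m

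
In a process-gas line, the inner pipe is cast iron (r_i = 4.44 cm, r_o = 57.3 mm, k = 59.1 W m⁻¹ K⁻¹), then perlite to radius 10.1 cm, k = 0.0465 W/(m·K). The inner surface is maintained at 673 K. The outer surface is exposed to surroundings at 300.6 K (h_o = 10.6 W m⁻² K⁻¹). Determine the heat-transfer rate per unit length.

Q' = 178 W/m

Resistance network (inner→outer):
  R'_cast iron = ln(0.0573/0.0444)/(2πk) = 0.2551/(2π·59.1) = 6.869×10^-4 m·K/W
  R'_perlite = ln(0.101/0.0573)/(2πk) = 0.5668/(2π·0.0465) = 1.940 m·K/W
  R'_conv,out = 1/(2πr h) = 1/(2π·0.101·10.6) = 0.1487 m·K/W
ΣR = 6.869×10^-4 + 1.940 + 0.1487 = 2.089 m·K/W
Q' = ΔT/ΣR = (673 K − 300.6 K)/2.089 = 178 W/m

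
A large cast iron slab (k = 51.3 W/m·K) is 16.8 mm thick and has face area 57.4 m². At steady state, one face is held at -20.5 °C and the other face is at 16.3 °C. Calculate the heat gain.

Q = 6450 kW

Q = kA·ΔT/L = 51.3 × 57.4 × |-20.5 °C − 16.3 °C| / 0.0168 = 6.45×10^6 W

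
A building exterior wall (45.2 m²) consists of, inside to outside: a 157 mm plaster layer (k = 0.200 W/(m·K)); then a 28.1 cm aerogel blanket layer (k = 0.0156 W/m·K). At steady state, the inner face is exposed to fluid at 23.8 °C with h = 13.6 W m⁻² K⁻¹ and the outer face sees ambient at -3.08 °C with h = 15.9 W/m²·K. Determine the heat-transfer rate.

Series thermal resistances, inner to outer:
  R_conv,in = 1/(hA) = 1/(13.6·45.2) = 0.001627 K/W
  R_plaster = L/(kA) = 0.157/(0.200·45.2) = 0.01737 K/W
  R_aerogel blanket = L/(kA) = 0.281/(0.0156·45.2) = 0.3985 K/W
  R_conv,out = 1/(hA) = 1/(15.9·45.2) = 0.001391 K/W
ΣR = 0.001627 + 0.01737 + 0.3985 + 0.001391 = 0.4189 K/W
Q = ΔT/ΣR = (23.8 °C − -3.08 °C)/0.4189 = 64.2 W

Q = 64.2 W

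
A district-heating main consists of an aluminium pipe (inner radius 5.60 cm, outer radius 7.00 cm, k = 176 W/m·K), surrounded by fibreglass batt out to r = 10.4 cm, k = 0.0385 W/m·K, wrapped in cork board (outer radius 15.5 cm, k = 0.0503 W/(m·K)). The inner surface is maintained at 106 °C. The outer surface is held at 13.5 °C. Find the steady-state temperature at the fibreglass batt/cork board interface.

T = 53.8 °C

Resistance network (inner→outer):
  R'_aluminium = ln(0.0700/0.0560)/(2πk) = 0.2231/(2π·176) = 2.018×10^-4 m·K/W
  R'_fibreglass batt = ln(0.104/0.0700)/(2πk) = 0.3959/(2π·0.0385) = 1.637 m·K/W
  R'_cork board = ln(0.155/0.104)/(2πk) = 0.3990/(2π·0.0503) = 1.263 m·K/W
ΣR = 2.018×10^-4 + 1.637 + 1.263 = 2.900 m·K/W
Q' = ΔT/ΣR = (106 °C − 13.5 °C)/2.900 = 31.90 W/m
From the inner boundary to the fibreglass batt/cork board interface, ΣR_partial = 1.637 m·K/W.
T_interface = T_in − Q'·ΣR_partial = 106 °C − (31.90)(1.637) = 53.8 °C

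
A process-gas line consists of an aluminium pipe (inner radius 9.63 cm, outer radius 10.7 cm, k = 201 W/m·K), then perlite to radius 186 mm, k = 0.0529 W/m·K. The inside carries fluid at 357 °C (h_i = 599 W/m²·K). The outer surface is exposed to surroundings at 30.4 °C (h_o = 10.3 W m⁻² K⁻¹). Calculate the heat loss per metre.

Resistance network (inner→outer):
  R'_conv,in = 1/(2πr h) = 1/(2π·0.0963·599) = 0.002759 m·K/W
  R'_aluminium = ln(0.107/0.0963)/(2πk) = 0.1054/(2π·201) = 8.343×10^-5 m·K/W
  R'_perlite = ln(0.186/0.107)/(2πk) = 0.5529/(2π·0.0529) = 1.664 m·K/W
  R'_conv,out = 1/(2πr h) = 1/(2π·0.186·10.3) = 0.08307 m·K/W
ΣR = 0.002759 + 8.343×10^-5 + 1.664 + 0.08307 = 1.750 m·K/W
Q' = ΔT/ΣR = (357 °C − 30.4 °C)/1.750 = 187 W/m

Q' = 187 W/m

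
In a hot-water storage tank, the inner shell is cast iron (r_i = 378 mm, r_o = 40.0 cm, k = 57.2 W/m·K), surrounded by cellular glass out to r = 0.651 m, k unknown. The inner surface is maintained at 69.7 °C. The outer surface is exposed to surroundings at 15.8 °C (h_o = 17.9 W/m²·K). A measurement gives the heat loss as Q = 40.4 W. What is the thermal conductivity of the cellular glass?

k = 0.0580 W/m·K

ΣR = ΔT/Q = |69.7 − 15.8|/40.4 = 1.334 K/W
Known resistances:
  R_cast iron = (1/0.378 − 1/0.400)/(4πk) = 0.1455/(4π·57.2) = 2.024×10^-4 K/W
  R_conv,out = 1/(4πr²h) = 1/(4π·0.651²·17.9) = 0.01049 K/W
R_cellular glass = ΣR − ΣR_known = 1.334 − 0.01069 = 1.323 K/W
(1/r₁−1/r₂)/(4πk) = 1.323 ⇒ k = 0.9639/(4π·1.323) = 0.0580 W/m·K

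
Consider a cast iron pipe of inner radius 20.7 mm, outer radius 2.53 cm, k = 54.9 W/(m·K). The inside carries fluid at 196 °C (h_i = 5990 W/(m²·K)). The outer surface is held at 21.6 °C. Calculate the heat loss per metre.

Treat each layer as a resistance in series:
  R'_conv,in = 1/(2πr h) = 1/(2π·0.0207·5990) = 0.001284 m·K/W
  R'_cast iron = ln(0.0253/0.0207)/(2πk) = 0.2007/(2π·54.9) = 5.817×10^-4 m·K/W
ΣR = 0.001284 + 5.817×10^-4 = 0.001866 m·K/W
Q' = ΔT/ΣR = (196 °C − 21.6 °C)/0.001866 = 93500 W/m

Q' = 93500 W/m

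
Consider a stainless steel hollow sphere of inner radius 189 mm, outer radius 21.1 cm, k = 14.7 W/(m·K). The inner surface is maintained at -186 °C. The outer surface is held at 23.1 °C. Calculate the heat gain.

Q = 70000 W

Q = 4πk·ΔT/(1/r₁ − 1/r₂) = 4π × 14.7 × 209.1 / (1/0.189 − 1/0.211) = 70000 W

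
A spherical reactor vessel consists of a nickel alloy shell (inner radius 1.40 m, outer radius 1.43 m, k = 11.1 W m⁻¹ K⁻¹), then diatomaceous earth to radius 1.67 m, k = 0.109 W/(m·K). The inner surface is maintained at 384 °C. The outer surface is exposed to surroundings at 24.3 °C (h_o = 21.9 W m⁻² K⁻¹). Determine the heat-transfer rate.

Treat each layer as a resistance in series:
  R_nickel alloy = (1/1.40 − 1/1.43)/(4πk) = 0.01499/(4π·11.1) = 1.074×10^-4 K/W
  R_diatomaceous earth = (1/1.43 − 1/1.67)/(4πk) = 0.1005/(4π·0.109) = 0.07337 K/W
  R_conv,out = 1/(4πr²h) = 1/(4π·1.67²·21.9) = 0.001303 K/W
ΣR = 1.074×10^-4 + 0.07337 + 0.001303 = 0.07478 K/W
Q = ΔT/ΣR = (384 °C − 24.3 °C)/0.07478 = 4810 W

Q = 4810 W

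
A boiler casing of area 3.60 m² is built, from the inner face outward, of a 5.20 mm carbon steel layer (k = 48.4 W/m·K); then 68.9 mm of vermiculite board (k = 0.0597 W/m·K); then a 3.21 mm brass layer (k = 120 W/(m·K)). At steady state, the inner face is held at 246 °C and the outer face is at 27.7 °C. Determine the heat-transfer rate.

Treat each layer as a resistance in series:
  R_carbon steel = L/(kA) = 0.00520/(48.4·3.60) = 2.984×10^-5 K/W
  R_vermiculite board = L/(kA) = 0.0689/(0.0597·3.60) = 0.3206 K/W
  R_brass = L/(kA) = 0.00321/(120·3.60) = 7.431×10^-6 K/W
ΣR = 2.984×10^-5 + 0.3206 + 7.431×10^-6 = 0.3206 K/W
Q = ΔT/ΣR = (246 °C − 27.7 °C)/0.3206 = 681 W

Q = 681 W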